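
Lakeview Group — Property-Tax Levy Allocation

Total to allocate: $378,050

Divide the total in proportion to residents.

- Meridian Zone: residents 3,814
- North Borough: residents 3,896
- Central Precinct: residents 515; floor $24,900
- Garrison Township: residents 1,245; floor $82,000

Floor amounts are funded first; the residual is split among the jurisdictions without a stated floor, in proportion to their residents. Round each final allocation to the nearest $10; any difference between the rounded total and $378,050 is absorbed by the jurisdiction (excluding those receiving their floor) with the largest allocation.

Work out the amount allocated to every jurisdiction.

Meridian Zone: $134,130; North Borough: $137,020; Central Precinct: $24,900; Garrison Township: $82,000

Fund the minimums — Central Precinct $24,900; Garrison Township $82,000. Remaining pool $271,150.
Remaining pool split over remaining residents 7,710: Meridian Zone 134,133.09 → $134,130; North Borough 137,016.91 → $137,020.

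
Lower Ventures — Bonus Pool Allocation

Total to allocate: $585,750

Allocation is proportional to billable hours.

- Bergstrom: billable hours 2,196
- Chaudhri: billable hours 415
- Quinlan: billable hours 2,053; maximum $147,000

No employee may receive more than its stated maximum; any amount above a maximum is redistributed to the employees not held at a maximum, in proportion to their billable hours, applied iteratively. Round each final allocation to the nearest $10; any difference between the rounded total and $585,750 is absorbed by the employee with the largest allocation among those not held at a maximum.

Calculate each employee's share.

Total billable hours = 4,664.
Pro-rata shares before constraints: Bergstrom 275,794.81; Chaudhri 52,119.69; Quinlan 257,835.50.
Cap binds for Quinlan ($147,000); balance $438,750 reallocated over remaining billable hours 2,611.
Shares after redistribution: Bergstrom 369,013.79 → $369,010; Chaudhri 69,736.21 → $69,740.

Bergstrom: $369,010 · Chaudhri: $69,740 · Quinlan: $147,000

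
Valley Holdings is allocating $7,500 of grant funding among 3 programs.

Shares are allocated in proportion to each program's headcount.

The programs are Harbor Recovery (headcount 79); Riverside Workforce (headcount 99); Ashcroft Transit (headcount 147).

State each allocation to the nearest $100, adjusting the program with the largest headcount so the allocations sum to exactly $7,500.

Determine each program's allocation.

Harbor Recovery: $1,800; Riverside Workforce: $2,300; Ashcroft Transit: $3,400

Total headcount = 79 + 99 + 147 = 325.
Raw shares: Harbor Recovery 1,823.08; Riverside Workforce 2,284.62; Ashcroft Transit 3,392.31.
Rounded to nearest $100: Harbor Recovery $1,800; Riverside Workforce $2,300; Ashcroft Transit $3,400. Sum = $7,500.
No rounding difference to absorb.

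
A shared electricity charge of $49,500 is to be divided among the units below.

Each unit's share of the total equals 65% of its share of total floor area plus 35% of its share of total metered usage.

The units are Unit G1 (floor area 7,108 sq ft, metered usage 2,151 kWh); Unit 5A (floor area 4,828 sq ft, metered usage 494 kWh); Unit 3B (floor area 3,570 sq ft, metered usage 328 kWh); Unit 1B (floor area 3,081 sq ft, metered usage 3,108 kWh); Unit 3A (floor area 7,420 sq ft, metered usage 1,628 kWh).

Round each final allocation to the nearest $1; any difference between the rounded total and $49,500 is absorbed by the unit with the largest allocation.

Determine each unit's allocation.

Totals — floor area 26,007, metered usage 7,709.
Combined weights (65% floor area + 35% metered usage): Unit G1 0.2753; Unit 5A 0.1431; Unit 3B 0.1041; Unit 1B 0.2181; Unit 3A 0.2594.
Proportional shares: Unit G1 13,627.88; Unit 5A 7,083.24; Unit 3B 5,153.82; Unit 1B 10,796.55; Unit 3A 12,838.502.
Rounded to nearest $1: Unit G1 $13,628; Unit 5A $7,083; Unit 3B $5,154; Unit 1B $10,797; Unit 3A $12,839. Sum = $49,501.
Difference $49,500 − $49,501 = −$1 applied to largest allocation (Unit G1): Unit G1 becomes $13,627.

Unit G1: $13,627; Unit 5A: $7,083; Unit 3B: $5,154; Unit 1B: $10,797; Unit 3A: $12,839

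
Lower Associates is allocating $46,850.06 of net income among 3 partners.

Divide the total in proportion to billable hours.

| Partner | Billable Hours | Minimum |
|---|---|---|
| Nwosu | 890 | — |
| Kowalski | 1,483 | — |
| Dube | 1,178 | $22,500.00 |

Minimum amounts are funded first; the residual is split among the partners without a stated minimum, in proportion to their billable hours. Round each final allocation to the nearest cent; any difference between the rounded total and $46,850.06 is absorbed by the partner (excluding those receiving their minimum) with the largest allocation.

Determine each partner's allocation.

Nwosu: $9,132.56 | Kowalski: $15,217.50 | Dube: $22,500.00

Guaranteed amounts: Dube $22,500.00. Remaining pool $24,350.06.
Remaining pool split over remaining billable hours 2,373: Nwosu 9,132.5552 → $9,132.56; Kowalski 15,217.5048 → $15,217.50.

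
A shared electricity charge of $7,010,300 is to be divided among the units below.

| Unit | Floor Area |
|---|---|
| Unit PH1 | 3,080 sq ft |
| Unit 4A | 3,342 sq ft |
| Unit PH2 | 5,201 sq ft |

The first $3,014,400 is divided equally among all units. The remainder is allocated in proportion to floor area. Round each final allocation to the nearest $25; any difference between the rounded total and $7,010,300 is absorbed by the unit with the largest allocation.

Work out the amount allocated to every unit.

Unit PH1: $2,063,675; Unit 4A: $2,153,750; Unit PH2: $2,792,875

Equal tier: $3,014,400 ÷ 3 = $1,004,800 apiece.
Remainder $3,995,900 by floor area (total 11,623): Unit PH1 1,058,880.84 → $1,058,875; Unit 4A 1,148,954.47 → $1,148,950; Unit PH2 1,788,064.69 → $1,788,075.
Totals: Unit PH1 $1,004,800 + $1,058,875 = $2,063,675; Unit 4A $1,004,800 + $1,148,950 = $2,153,750; Unit PH2 $1,004,800 + $1,788,075 = $2,792,875.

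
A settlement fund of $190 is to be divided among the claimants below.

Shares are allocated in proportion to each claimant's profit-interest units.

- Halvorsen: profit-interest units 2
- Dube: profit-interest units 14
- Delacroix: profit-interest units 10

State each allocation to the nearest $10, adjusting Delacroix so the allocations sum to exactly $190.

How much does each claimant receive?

Halvorsen: $10; Dube: $100; Delacroix: $80

Total profit-interest units = 26.
Raw shares: Halvorsen 2/26 × $190 = 14.62; Dube 14/26 × $190 = 102.31; Delacroix 10/26 × $190 = 73.08.
At nearest $10: Halvorsen $10; Dube $100; Delacroix $70. Sum = $180.
Difference $190 − $180 = +$10 applied to Delacroix: Delacroix becomes $80.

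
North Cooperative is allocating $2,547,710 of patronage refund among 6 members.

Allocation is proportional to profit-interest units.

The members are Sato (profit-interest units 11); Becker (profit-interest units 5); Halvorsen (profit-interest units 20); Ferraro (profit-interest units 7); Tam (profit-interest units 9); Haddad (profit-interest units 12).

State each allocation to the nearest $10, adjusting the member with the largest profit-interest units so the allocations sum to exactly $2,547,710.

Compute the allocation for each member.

Total profit-interest units = 64.
Proportional shares: Sato 11/64 × $2,547,710 = 437,887.66; Becker 5/64 × $2,547,710 = 199,039.84; Halvorsen 20/64 × $2,547,710 = 796,159.38; Ferraro 7/64 × $2,547,710 = 278,655.78; Tam 9/64 × $2,547,710 = 358,271.72; Haddad 12/64 × $2,547,710 = 477,695.62.
At nearest $10: Sato $437,890; Becker $199,040; Halvorsen $796,160; Ferraro $278,660; Tam $358,270; Haddad $477,700. Sum = $2,547,720.
Difference $2,547,710 − $2,547,720 = −$10 applied to largest profit-interest units (Halvorsen): Halvorsen becomes $796,150.

Sato: $437,890 · Becker: $199,040 · Halvorsen: $796,150 · Ferraro: $278,660 · Tam: $358,270 · Haddad: $477,700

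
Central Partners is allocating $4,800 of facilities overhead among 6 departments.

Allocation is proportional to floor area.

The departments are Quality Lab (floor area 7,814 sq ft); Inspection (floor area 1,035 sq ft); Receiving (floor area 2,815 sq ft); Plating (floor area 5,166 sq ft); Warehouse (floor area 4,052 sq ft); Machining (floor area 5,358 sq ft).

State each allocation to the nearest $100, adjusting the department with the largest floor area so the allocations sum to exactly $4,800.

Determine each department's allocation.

Sum of floor area: 26,240.
Raw shares: Quality Lab 7,814/26,240 × $4,800 = 1,429.39; Inspection 1,035/26,240 × $4,800 = 189.33; Receiving 2,815/26,240 × $4,800 = 514.94; Plating 5,166/26,240 × $4,800 = 945.00; Warehouse 4,052/26,240 × $4,800 = 741.22; Machining 5,358/26,240 × $4,800 = 980.12.
Rounded to nearest $100: Quality Lab $1,400; Inspection $200; Receiving $500; Plating $900; Warehouse $700; Machining $1,000. Sum = $4,700.
Difference $4,800 − $4,700 = +$100 applied to largest floor area (Quality Lab): Quality Lab becomes $1,500.

Quality Lab: $1,500; Inspection: $200; Receiving: $500; Plating: $900; Warehouse: $700; Machining: $1,000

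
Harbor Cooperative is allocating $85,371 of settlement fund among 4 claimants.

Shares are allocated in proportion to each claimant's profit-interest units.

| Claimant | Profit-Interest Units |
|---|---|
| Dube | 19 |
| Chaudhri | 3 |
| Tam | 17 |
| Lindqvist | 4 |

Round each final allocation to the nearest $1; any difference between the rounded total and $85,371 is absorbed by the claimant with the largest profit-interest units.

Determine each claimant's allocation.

Dube: $37,723 · Chaudhri: $5,956 · Tam: $33,751 · Lindqvist: $7,941

Total profit-interest units = 43.
Proportional shares: Dube 19/43 × $85,371 = 37,722.07; Chaudhri 3/43 × $85,371 = 5,956.12; Tam 17/43 × $85,371 = 33,751.33; Lindqvist 4/43 × $85,371 = 7,941.49.
Rounded to nearest $1: Dube $37,722; Chaudhri $5,956; Tam $33,751; Lindqvist $7,941. Sum = $85,370.
Difference $85,371 − $85,370 = +$1 applied to largest profit-interest units (Dube): Dube becomes $37,723.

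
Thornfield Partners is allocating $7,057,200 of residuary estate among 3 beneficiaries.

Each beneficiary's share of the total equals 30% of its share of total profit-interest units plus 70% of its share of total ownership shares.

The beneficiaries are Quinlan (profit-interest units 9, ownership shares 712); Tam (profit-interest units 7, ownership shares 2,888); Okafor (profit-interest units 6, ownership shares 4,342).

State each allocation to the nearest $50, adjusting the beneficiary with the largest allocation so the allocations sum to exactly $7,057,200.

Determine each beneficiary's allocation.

Totals — profit-interest units 22, ownership shares 7,942.
Composite weights (30% profit-interest units + 70% ownership shares): Quinlan 0.1855; Tam 0.3500; Okafor 0.4645.
Pro-rata amounts: Quinlan 1,308,985.31; Tam 2,470,020.00; Okafor 3,278,194.69.
Rounded to nearest $50: Quinlan $1,309,000; Tam $2,470,000; Okafor $3,278,200. Sum = $7,057,200.
Sum already equals the total — no adjustment.

Quinlan: $1,309,000; Tam: $2,470,000; Okafor: $3,278,200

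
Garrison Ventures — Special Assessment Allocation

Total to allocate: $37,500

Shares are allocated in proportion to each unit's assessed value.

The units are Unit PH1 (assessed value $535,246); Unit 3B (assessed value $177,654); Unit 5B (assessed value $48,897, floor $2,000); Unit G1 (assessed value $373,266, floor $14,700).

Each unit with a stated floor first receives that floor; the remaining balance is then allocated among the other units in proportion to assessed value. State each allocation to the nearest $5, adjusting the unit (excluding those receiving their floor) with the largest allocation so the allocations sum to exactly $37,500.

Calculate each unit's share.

Unit PH1: $15,615 · Unit 3B: $5,185 · Unit 5B: $2,000 · Unit G1: $14,700

Guaranteed amounts: Unit 5B $2,000; Unit G1 $14,700. Residual $20,800.
Residual split over remaining assessed value 712,900: Unit PH1 15,616.66 → $15,615; Unit 3B 5,183.34 → $5,185.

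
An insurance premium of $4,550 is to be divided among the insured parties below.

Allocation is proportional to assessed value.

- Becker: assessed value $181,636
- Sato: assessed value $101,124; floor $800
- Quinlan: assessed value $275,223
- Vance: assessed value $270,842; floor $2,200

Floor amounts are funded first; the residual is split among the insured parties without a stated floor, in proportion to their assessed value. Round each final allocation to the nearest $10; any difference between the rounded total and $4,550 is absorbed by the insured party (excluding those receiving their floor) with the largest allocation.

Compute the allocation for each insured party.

Becker: $620 · Sato: $800 · Quinlan: $930 · Vance: $2,200

Guaranteed amounts: Sato $800; Vance $2,200. Balance $1,550.
Balance split over remaining assessed value 456,859: Becker 616.24 → $620; Quinlan 933.76 → $930.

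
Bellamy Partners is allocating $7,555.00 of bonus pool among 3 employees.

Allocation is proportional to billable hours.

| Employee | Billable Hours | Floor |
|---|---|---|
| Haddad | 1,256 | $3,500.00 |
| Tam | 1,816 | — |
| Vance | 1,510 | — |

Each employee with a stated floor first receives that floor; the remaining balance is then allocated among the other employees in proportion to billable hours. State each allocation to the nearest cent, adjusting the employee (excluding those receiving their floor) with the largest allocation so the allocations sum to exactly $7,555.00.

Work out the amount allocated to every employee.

Haddad: $3,500.00; Tam: $2,214.03; Vance: $1,840.97

Minimums first: Haddad $3,500.00. Remaining pool $4,055.00.
Remaining pool split over remaining billable hours 3,326: Tam 2,214.0349 → $2,214.03; Vance 1,840.9651 → $1,840.97.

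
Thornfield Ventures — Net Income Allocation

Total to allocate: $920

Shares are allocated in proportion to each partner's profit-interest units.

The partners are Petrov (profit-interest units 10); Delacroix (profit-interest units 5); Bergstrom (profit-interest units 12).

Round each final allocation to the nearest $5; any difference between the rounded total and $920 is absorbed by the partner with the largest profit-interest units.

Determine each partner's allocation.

Combined profit-interest units = 10 + 5 + 12 = 27.
Unrounded shares: Petrov 340.74; Delacroix 170.37; Bergstrom 408.89.
At nearest $5: Petrov $340; Delacroix $170; Bergstrom $410. Sum = $920.
Rounded total matches; no reconciliation needed.

Petrov: $340 | Delacroix: $170 | Bergstrom: $410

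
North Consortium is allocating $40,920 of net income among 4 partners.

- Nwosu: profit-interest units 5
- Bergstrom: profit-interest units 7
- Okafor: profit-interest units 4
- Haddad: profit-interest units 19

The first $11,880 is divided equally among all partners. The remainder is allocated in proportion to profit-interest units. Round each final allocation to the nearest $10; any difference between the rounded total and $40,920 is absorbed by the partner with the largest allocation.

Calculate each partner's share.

Nwosu: $7,120; Bergstrom: $8,780; Okafor: $6,290; Haddad: $18,730

Equal tier: $11,880 ÷ 4 = $2,970 apiece.
Remainder $29,040 by profit-interest units (total 35): Nwosu 4,148.57 → $4,150; Bergstrom 5,808.00 → $5,810; Okafor 3,318.86 → $3,320; Haddad 15,764.57 → $15,760.
Totals: Nwosu $2,970 + $4,150 = $7,120; Bergstrom $2,970 + $5,810 = $8,780; Okafor $2,970 + $3,320 = $6,290; Haddad $2,970 + $15,760 = $18,730.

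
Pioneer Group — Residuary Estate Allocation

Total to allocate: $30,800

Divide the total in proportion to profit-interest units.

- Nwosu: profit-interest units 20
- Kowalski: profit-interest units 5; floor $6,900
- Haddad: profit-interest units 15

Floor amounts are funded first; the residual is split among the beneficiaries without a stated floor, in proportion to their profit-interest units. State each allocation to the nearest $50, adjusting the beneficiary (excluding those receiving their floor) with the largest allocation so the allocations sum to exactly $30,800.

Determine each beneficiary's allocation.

Nwosu: $13,650; Kowalski: $6,900; Haddad: $10,250

Guaranteed amounts: Kowalski $6,900. Residual $23,900.
Residual split over remaining profit-interest units 35: Nwosu 13,657.14 → $13,650; Haddad 10,242.86 → $10,250.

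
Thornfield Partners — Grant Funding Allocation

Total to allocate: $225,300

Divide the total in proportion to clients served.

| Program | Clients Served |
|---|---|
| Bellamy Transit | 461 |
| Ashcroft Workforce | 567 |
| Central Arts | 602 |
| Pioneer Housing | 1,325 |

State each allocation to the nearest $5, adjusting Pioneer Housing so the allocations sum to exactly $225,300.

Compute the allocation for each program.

Total clients served = 2,955.
Proportional shares: Bellamy Transit 461/2,955 × $225,300 = 35,148.32; Ashcroft Workforce 567/2,955 × $225,300 = 43,230.15; Central Arts 602/2,955 × $225,300 = 45,898.68; Pioneer Housing 1,325/2,955 × $225,300 = 101,022.84.
Rounded to nearest $5: Bellamy Transit $35,150; Ashcroft Workforce $43,230; Central Arts $45,900; Pioneer Housing $101,025. Sum = $225,305.
Difference $225,300 − $225,305 = −$5 applied to Pioneer Housing: Pioneer Housing becomes $101,020.

Bellamy Transit: $35,150 | Ashcroft Workforce: $43,230 | Central Arts: $45,900 | Pioneer Housing: $101,020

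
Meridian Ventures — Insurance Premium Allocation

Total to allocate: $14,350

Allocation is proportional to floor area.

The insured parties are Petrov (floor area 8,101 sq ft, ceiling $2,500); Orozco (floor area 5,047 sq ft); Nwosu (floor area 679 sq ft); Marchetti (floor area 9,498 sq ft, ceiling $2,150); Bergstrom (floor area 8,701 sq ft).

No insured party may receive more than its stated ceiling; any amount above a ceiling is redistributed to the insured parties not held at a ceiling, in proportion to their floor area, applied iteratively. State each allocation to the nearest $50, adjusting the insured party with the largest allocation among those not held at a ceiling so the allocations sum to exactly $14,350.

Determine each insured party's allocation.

Petrov: $2,500 · Orozco: $3,400 · Nwosu: $450 · Marchetti: $2,150 · Bergstrom: $5,850

Total floor area = 32,026.
Pro-rata shares before constraints: Petrov 3,629.84; Orozco 2,261.43; Nwosu 304.24; Marchetti 4,255.80; Bergstrom 3,898.69.
Cap binds for Petrov ($2,500), Marchetti ($2,150); balance $9,700 reallocated over remaining floor area 14,427.
Redistributed shares: Orozco 3,393.35 → $3,400; Nwosu 456.53 → $450; Bergstrom 5,850.12 → $5,850.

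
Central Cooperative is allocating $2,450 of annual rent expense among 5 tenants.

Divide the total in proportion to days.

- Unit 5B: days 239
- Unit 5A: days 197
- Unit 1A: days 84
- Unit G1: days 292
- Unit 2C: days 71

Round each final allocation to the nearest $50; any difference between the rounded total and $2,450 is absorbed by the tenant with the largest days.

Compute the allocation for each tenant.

Sum of days: 239 + 197 + 84 + 292 + 71 = 883.
Proportional shares: Unit 5B 663.14; Unit 5A 546.60; Unit 1A 233.07; Unit G1 810.19; Unit 2C 197.00.
Rounded to nearest $50: Unit 5B $650; Unit 5A $550; Unit 1A $250; Unit G1 $800; Unit 2C $200. Sum = $2,450.
Sum already equals the total — no adjustment.

Unit 5B: $650 | Unit 5A: $550 | Unit 1A: $250 | Unit G1: $800 | Unit 2C: $200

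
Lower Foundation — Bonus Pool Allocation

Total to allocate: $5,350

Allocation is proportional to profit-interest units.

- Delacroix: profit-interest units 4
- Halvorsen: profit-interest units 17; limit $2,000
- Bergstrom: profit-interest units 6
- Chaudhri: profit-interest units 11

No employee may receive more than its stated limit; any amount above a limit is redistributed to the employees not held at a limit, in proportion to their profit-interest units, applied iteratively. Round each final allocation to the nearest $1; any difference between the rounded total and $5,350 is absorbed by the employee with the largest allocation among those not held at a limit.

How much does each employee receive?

Combined profit-interest units = 38.
Pro-rata shares before constraints: Delacroix 563.16; Halvorsen 2,393.42; Bergstrom 844.74; Chaudhri 1,548.68.
Held at cap: Halvorsen ($2,000); residual $3,350 reallocated over remaining profit-interest units 21.
Shares after redistribution: Delacroix 638.10 → $638; Bergstrom 957.14 → $957; Chaudhri 1,754.76 → $1,755.

Delacroix: $638 | Halvorsen: $2,000 | Bergstrom: $957 | Chaudhri: $1,755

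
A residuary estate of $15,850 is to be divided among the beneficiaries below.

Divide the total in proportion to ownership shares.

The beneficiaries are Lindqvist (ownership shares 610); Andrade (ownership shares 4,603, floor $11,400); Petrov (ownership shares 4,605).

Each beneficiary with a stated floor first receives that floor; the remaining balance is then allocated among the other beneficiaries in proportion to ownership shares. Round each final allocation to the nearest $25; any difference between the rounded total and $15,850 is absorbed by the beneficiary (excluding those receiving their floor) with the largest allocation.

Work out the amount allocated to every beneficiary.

Fund the minimums — Andrade $11,400. Residual $4,450.
Residual split over remaining ownership shares 5,215: Lindqvist 520.52 → $525; Petrov 3,929.48 → $3,925.

Lindqvist: $525; Andrade: $11,400; Petrov: $3,925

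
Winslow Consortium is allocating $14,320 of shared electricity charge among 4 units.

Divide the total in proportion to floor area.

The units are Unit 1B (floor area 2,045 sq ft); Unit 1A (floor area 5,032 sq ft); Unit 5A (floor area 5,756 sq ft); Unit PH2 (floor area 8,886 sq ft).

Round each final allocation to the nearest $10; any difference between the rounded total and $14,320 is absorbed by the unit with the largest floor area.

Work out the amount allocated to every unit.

Unit 1B: $1,350 · Unit 1A: $3,320 · Unit 5A: $3,800 · Unit PH2: $5,850

Total floor area = 21,719.
Pro-rata amounts: Unit 1B 2,045/21,719 × $14,320 = 1,348.33; Unit 1A 5,032/21,719 × $14,320 = 3,317.75; Unit 5A 5,756/21,719 × $14,320 = 3,795.11; Unit PH2 8,886/21,719 × $14,320 = 5,858.81.
After rounding ($10): Unit 1B $1,350; Unit 1A $3,320; Unit 5A $3,800; Unit PH2 $5,860. Sum = $14,330.
Difference $14,320 − $14,330 = −$10 applied to largest floor area (Unit PH2): Unit PH2 becomes $5,850.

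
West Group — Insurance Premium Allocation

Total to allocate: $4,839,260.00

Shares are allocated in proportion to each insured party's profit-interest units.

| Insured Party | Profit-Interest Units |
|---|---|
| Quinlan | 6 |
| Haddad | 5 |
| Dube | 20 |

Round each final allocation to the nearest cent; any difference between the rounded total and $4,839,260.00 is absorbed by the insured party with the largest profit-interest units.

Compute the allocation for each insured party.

Sum of profit-interest units: 6 + 5 + 20 = 31.
Unrounded shares: Quinlan 936,630.9677; Haddad 780,525.8065; Dube 3,122,103.2258.
At nearest cent: Quinlan $936,630.97; Haddad $780,525.81; Dube $3,122,103.23. Sum = $4,839,260.01.
Difference $4,839,260.00 − $4,839,260.01 = −$0.01 applied to largest profit-interest units (Dube): Dube becomes $3,122,103.22.

Quinlan: $936,630.97 · Haddad: $780,525.81 · Dube: $3,122,103.22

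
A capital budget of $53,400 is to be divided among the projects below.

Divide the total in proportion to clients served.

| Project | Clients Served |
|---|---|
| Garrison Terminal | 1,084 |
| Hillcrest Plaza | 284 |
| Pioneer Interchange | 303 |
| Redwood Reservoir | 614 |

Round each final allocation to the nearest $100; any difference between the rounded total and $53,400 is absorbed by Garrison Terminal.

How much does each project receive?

Combined clients served = 2,285.
Proportional shares: Garrison Terminal 1,084/2,285 × $53,400 = 25,332.87; Hillcrest Plaza 284/2,285 × $53,400 = 6,637.02; Pioneer Interchange 303/2,285 × $53,400 = 7,081.05; Redwood Reservoir 614/2,285 × $53,400 = 14,349.06.
After rounding ($100): Garrison Terminal $25,300; Hillcrest Plaza $6,600; Pioneer Interchange $7,100; Redwood Reservoir $14,300. Sum = $53,300.
Difference $53,400 − $53,300 = +$100 applied to Garrison Terminal: Garrison Terminal becomes $25,400.

Garrison Terminal: $25,400; Hillcrest Plaza: $6,600; Pioneer Interchange: $7,100; Redwood Reservoir: $14,300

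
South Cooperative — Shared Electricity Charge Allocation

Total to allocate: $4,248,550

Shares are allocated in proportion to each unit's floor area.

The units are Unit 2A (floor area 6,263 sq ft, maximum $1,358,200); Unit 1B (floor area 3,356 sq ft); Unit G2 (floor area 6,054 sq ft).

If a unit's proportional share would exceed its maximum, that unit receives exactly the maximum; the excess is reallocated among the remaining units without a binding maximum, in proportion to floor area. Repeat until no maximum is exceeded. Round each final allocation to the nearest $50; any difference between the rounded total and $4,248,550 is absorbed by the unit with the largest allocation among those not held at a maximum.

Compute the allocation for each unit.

Unit 2A: $1,358,200 | Unit 1B: $1,030,800 | Unit G2: $1,859,550

Sum of floor area: 15,673.
Unconstrained shares: Unit 2A 1,697,739.34; Unit 1B 909,725.89; Unit G2 1,641,084.78.
Capped: Unit 2A ($1,358,200); balance $2,890,350 reallocated over remaining floor area 9,410.
Redistributed shares: Unit 1B 1,030,819.83 → $1,030,800; Unit G2 1,859,530.17 → $1,859,550.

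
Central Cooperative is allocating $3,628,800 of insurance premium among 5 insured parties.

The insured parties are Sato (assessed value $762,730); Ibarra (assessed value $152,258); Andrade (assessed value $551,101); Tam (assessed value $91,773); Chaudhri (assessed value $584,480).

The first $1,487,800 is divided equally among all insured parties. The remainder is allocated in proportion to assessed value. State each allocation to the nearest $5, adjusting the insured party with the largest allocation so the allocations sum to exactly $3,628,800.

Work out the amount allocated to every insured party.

Sato: $1,059,810; Ibarra: $449,725; Andrade: $848,315; Tam: $389,275; Chaudhri: $881,675

$1,487,800 shared equally gives $297,560 per insured party.
Remainder $2,141,000 by assessed value (total 2,142,342): Sato 762,252.21 → $762,250; Ibarra 152,162.62 → $152,165; Andrade 550,755.78 → $550,755; Tam 91,715.51 → $91,715; Chaudhri 584,113.87 → $584,115.
Totals: Sato $297,560 + $762,250 = $1,059,810; Ibarra $297,560 + $152,165 = $449,725; Andrade $297,560 + $550,755 = $848,315; Tam $297,560 + $91,715 = $389,275; Chaudhri $297,560 + $584,115 = $881,675.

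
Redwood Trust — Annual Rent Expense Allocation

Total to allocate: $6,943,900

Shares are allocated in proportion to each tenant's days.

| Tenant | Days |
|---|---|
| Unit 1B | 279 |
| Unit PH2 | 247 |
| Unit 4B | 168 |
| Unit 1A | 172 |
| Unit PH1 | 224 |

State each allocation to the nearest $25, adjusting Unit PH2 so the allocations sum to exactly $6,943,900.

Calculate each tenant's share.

Combined days = 1,090.
Raw shares: Unit 1B 279/1,090 × $6,943,900 = 1,777,383.58; Unit PH2 247/1,090 × $6,943,900 = 1,573,525.96; Unit 4B 168/1,090 × $6,943,900 = 1,070,252.48; Unit 1A 172/1,090 × $6,943,900 = 1,095,734.68; Unit PH1 224/1,090 × $6,943,900 = 1,427,003.30.
Rounded to nearest $25: Unit 1B $1,777,375; Unit PH2 $1,573,525; Unit 4B $1,070,250; Unit 1A $1,095,725; Unit PH1 $1,427,000. Sum = $6,943,875.
Difference $6,943,900 − $6,943,875 = +$25 applied to Unit PH2: Unit PH2 becomes $1,573,550.

Unit 1B: $1,777,375 · Unit PH2: $1,573,550 · Unit 4B: $1,070,250 · Unit 1A: $1,095,725 · Unit PH1: $1,427,000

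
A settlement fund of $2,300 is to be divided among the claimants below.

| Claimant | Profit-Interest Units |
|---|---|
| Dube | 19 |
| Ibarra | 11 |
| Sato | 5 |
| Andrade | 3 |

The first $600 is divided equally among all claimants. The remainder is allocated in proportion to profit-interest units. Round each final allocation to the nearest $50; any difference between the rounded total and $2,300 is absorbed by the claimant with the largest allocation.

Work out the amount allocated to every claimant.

First tranche $600 split equally: $150 each.
Remainder $1,700 by profit-interest units (total 38): Dube 850.00 → $850; Ibarra 492.11 → $500; Sato 223.68 → $200; Andrade 134.21 → $150.
Totals: Dube $150 + $850 = $1,000; Ibarra $150 + $500 = $650; Sato $150 + $200 = $350; Andrade $150 + $150 = $300.

Dube: $1,000; Ibarra: $650; Sato: $350; Andrade: $300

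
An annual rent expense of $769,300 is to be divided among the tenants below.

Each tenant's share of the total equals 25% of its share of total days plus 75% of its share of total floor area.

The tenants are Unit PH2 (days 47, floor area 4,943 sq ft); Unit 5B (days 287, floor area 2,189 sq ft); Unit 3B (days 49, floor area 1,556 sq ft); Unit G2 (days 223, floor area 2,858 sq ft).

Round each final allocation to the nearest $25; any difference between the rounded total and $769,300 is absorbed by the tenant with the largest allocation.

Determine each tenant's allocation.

Totals — days 606, floor area 11,546.
Blended shares (25% days + 75% floor area): Unit PH2 0.3405; Unit 5B 0.2606; Unit 3B 0.1213; Unit G2 0.2776.
Raw shares: Unit PH2 261,927.16; Unit 5B 200,473.00; Unit 3B 93,307.23; Unit G2 213,592.61.
Rounded to nearest $25: Unit PH2 $261,925; Unit 5B $200,475; Unit 3B $93,300; Unit G2 $213,600. Sum = $769,300.
Sum already equals the total — no adjustment.

Unit PH2: $261,925 · Unit 5B: $200,475 · Unit 3B: $93,300 · Unit G2: $213,600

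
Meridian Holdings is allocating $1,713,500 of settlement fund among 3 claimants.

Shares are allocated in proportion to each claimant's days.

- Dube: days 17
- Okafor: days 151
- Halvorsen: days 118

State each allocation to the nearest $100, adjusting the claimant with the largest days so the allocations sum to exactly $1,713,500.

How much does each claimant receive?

Dube: $101,900; Okafor: $904,600; Halvorsen: $707,000

Total days = 17 + 151 + 118 = 286.
Proportional shares: Dube 101,851.40; Okafor 904,680.07; Halvorsen 706,968.53.
Rounded to nearest $100: Dube $101,900; Okafor $904,700; Halvorsen $707,000. Sum = $1,713,600.
Difference $1,713,500 − $1,713,600 = −$100 applied to largest days (Okafor): Okafor becomes $904,600.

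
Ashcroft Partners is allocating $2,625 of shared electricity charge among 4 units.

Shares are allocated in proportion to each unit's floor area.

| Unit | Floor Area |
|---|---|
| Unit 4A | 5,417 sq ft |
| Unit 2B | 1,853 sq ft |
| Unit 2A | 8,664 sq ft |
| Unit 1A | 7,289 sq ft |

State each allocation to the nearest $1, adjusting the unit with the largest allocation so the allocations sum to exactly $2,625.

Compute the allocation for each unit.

Unit 4A: $612 · Unit 2B: $209 · Unit 2A: $980 · Unit 1A: $824

Sum of floor area: 23,223.
Pro-rata amounts: Unit 4A 5,417/23,223 × $2,625 = 612.31; Unit 2B 1,853/23,223 × $2,625 = 209.45; Unit 2A 8,664/23,223 × $2,625 = 979.33; Unit 1A 7,289/23,223 × $2,625 = 823.91.
Rounded to nearest $1: Unit 4A $612; Unit 2B $209; Unit 2A $979; Unit 1A $824. Sum = $2,624.
Difference $2,625 − $2,624 = +$1 applied to largest allocation (Unit 2A): Unit 2A becomes $980.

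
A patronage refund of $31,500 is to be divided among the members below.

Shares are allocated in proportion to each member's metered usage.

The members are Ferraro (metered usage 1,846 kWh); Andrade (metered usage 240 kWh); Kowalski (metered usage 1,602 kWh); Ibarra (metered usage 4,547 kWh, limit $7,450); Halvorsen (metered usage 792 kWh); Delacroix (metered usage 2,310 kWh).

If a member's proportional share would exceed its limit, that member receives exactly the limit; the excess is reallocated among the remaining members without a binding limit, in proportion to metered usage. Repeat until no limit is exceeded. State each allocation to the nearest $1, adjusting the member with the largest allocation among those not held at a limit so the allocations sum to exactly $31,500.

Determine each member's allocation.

Ferraro: $6,538 | Andrade: $850 | Kowalski: $5,674 | Ibarra: $7,450 | Halvorsen: $2,805 | Delacroix: $8,183

Total metered usage = 11,337.
Unconstrained shares: Ferraro 5,129.13; Andrade 666.84; Kowalski 4,451.18; Ibarra 12,633.90; Halvorsen 2,200.58; Delacroix 6,418.36.
Capped: Ibarra ($7,450); remaining pool $24,050 reallocated over remaining metered usage 6,790.
Shares after redistribution: Ferraro 6,538.48 → $6,538; Andrade 850.07 → $850; Kowalski 5,674.24 → $5,674; Halvorsen 2,805.24 → $2,805; Delacroix 8,181.96 → $8,182.
Rounding difference +$1 applied to Delacroix → $8,183.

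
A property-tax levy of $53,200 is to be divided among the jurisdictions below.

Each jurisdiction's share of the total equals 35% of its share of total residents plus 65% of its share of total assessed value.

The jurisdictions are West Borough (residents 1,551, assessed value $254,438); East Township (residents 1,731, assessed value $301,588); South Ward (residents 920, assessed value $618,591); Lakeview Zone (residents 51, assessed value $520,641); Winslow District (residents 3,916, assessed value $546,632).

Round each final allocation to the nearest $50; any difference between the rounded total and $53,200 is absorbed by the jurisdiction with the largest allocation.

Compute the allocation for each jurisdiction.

West Borough: $7,450; East Township: $8,600; South Ward: $11,650; Lakeview Zone: $8,150; Winslow District: $17,350

Residents total 8,169; assessed value total 2,241,890.
Blended shares (35% residents + 65% assessed value): West Borough 0.1402; East Township 0.1616; South Ward 0.2188; Lakeview Zone 0.1531; Winslow District 0.3263.
Unrounded shares: West Borough 7,459.85; East Township 8,597.39; South Ward 11,638.45; Lakeview Zone 8,146.87; Winslow District 17,357.45.
After rounding ($50): West Borough $7,450; East Township $8,600; South Ward $11,650; Lakeview Zone $8,150; Winslow District $17,350. Sum = $53,200.
No rounding difference to absorb.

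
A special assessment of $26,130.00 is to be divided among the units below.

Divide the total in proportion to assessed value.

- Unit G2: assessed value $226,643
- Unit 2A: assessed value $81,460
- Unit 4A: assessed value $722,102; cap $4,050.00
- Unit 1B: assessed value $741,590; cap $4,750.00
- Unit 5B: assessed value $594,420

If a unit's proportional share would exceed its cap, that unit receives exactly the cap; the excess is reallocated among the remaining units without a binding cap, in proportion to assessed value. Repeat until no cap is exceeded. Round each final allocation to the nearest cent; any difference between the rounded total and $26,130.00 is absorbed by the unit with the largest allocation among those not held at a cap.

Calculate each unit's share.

Unit G2: $4,351.94 · Unit 2A: $1,564.17 · Unit 4A: $4,050.00 · Unit 1B: $4,750.00 · Unit 5B: $11,413.89

Total assessed value = 2,366,215.
Pro-rata shares before constraints: Unit G2 2,502.8079; Unit 2A 899.5589; Unit 4A 7,974.1381; Unit 1B 8,189.3432; Unit 5B 6,564.1519.
Capped: Unit 4A ($4,050.00), Unit 1B ($4,750.00); balance $17,330.00 reallocated over remaining assessed value 902,523.
Redistributed shares: Unit G2 4,351.9369 → $4,351.94; Unit 2A 1,564.1727 → $1,564.17; Unit 5B 11,413.8904 → $11,413.89.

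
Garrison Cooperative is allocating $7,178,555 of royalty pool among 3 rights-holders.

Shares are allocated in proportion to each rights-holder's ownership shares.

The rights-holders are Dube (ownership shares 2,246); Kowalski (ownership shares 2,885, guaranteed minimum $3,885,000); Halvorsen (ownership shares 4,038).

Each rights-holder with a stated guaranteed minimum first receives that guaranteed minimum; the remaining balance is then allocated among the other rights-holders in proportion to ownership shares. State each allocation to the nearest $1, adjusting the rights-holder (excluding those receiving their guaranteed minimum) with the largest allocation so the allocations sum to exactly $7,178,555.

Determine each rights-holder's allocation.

Guaranteed amounts: Kowalski $3,885,000. Remaining pool $3,293,555.
Remaining pool split over remaining ownership shares 6,284: Dube 1,177,168.13 → $1,177,168; Halvorsen 2,116,386.87 → $2,116,387.

Dube: $1,177,168 · Kowalski: $3,885,000 · Halvorsen: $2,116,387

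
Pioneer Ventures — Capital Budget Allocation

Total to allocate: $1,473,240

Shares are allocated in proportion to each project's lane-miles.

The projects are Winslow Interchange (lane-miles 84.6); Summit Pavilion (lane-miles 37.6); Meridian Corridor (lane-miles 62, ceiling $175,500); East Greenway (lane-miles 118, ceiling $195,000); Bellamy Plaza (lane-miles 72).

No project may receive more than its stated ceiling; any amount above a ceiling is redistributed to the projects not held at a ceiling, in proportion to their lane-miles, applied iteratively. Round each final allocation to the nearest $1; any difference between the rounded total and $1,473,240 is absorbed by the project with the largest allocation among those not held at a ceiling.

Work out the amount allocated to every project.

Winslow Interchange: $480,390 | Summit Pavilion: $213,507 | Meridian Corridor: $175,500 | East Greenway: $195,000 | Bellamy Plaza: $408,843

Total lane-miles = 374.2.
Proportional shares (ignoring caps): Winslow Interchange 333,073.501; Summit Pavilion 148,032.67; Meridian Corridor 244,096.42; East Greenway 464,570.60; Bellamy Plaza 283,466.81.
Capped: Meridian Corridor ($175,500), East Greenway ($195,000); residual $1,102,740 reallocated over remaining lane-miles 194.2.
Remaining shares: Winslow Interchange 480,390.34 → $480,390; Summit Pavilion 213,506.82 → $213,507; Bellamy Plaza 408,842.84 → $408,843.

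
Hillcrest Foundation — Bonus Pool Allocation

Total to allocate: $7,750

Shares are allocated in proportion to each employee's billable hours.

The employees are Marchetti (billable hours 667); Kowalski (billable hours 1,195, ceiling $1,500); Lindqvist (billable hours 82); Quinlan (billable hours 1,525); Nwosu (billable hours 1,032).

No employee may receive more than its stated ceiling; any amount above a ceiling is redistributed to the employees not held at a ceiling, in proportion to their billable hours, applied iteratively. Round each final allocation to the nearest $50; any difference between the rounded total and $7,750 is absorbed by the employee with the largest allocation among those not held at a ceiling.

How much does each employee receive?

Billable hours total: 4,501.
Unconstrained shares: Marchetti 1,148.47; Kowalski 2,057.60; Lindqvist 141.19; Quinlan 2,625.81; Nwosu 1,776.94.
Capped: Kowalski ($1,500); residual $6,250 reallocated over remaining billable hours 3,306.
Shares after redistribution: Marchetti 1,260.96 → $1,250; Lindqvist 155.02 → $150; Quinlan 2,883.02 → $2,900; Nwosu 1,951.00 → $1,950.

Marchetti: $1,250 · Kowalski: $1,500 · Lindqvist: $150 · Quinlan: $2,900 · Nwosu: $1,950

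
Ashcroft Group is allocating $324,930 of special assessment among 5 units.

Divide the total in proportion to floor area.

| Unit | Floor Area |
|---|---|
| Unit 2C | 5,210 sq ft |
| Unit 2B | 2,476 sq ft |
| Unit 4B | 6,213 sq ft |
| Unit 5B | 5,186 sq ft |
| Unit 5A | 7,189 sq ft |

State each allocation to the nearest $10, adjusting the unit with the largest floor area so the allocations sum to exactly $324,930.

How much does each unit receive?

Combined floor area = 5,210 + 2,476 + 6,213 + 5,186 + 7,189 = 26,274.
Unrounded shares: Unit 2C 64,431.96; Unit 2B 30,620.64; Unit 4B 76,836.04; Unit 5B 64,135.15; Unit 5A 88,906.21.
Rounded to nearest $10: Unit 2C $64,430; Unit 2B $30,620; Unit 4B $76,840; Unit 5B $64,140; Unit 5A $88,910. Sum = $324,940.
Difference $324,930 − $324,940 = −$10 applied to largest floor area (Unit 5A): Unit 5A becomes $88,900.

Unit 2C: $64,430 | Unit 2B: $30,620 | Unit 4B: $76,840 | Unit 5B: $64,140 | Unit 5A: $88,900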